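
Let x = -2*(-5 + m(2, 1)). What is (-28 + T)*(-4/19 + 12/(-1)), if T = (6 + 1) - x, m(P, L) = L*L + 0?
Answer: 6728/19 ≈ 354.11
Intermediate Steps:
m(P, L) = L² (m(P, L) = L² + 0 = L²)
x = 8 (x = -2*(-5 + 1²) = -2*(-5 + 1) = -2*(-4) = 8)
T = -1 (T = (6 + 1) - 1*8 = 7 - 8 = -1)
(-28 + T)*(-4/19 + 12/(-1)) = (-28 - 1)*(-4/19 + 12/(-1)) = -29*(-4*1/19 + 12*(-1)) = -29*(-4/19 - 12) = -29*(-232/19) = 6728/19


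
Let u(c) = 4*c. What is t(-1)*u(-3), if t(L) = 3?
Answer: -36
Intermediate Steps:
t(-1)*u(-3) = 3*(4*(-3)) = 3*(-12) = -36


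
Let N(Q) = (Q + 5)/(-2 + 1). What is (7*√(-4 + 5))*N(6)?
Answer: -77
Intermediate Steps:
N(Q) = -5 - Q (N(Q) = (5 + Q)/(-1) = (5 + Q)*(-1) = -5 - Q)
(7*√(-4 + 5))*N(6) = (7*√(-4 + 5))*(-5 - 1*6) = (7*√1)*(-5 - 6) = (7*1)*(-11) = 7*(-11) = -77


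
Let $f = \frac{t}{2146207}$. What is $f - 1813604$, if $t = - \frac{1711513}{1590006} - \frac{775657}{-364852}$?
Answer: $- \frac{1129014632897181108596135}{622525442653129092} \approx -1.8136 \cdot 10^{6}$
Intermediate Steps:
$t = \frac{304425171433}{290058434556}$ ($t = \left(-1711513\right) \frac{1}{1590006} - - \frac{775657}{364852} = - \frac{1711513}{1590006} + \frac{775657}{364852} = \frac{304425171433}{290058434556} \approx 1.0495$)
$f = \frac{304425171433}{622525442653129092}$ ($f = \frac{304425171433}{290058434556 \cdot 2146207} = \frac{304425171433}{290058434556} \cdot \frac{1}{2146207} = \frac{304425171433}{622525442653129092} \approx 4.8902 \cdot 10^{-7}$)
$f - 1813604 = \frac{304425171433}{622525442653129092} - 1813604 = - \frac{1129014632897181108596135}{622525442653129092}$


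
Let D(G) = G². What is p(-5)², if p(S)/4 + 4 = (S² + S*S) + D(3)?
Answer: 48400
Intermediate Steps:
p(S) = 20 + 8*S² (p(S) = -16 + 4*((S² + S*S) + 3²) = -16 + 4*((S² + S²) + 9) = -16 + 4*(2*S² + 9) = -16 + 4*(9 + 2*S²) = -16 + (36 + 8*S²) = 20 + 8*S²)
p(-5)² = (20 + 8*(-5)²)² = (20 + 8*25)² = (20 + 200)² = 220² = 48400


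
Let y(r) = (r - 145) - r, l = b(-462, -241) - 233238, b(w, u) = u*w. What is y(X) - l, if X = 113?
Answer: 121751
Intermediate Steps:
l = -121896 (l = -241*(-462) - 233238 = 111342 - 233238 = -121896)
y(r) = -145 (y(r) = (-145 + r) - r = -145)
y(X) - l = -145 - 1*(-121896) = -145 + 121896 = 121751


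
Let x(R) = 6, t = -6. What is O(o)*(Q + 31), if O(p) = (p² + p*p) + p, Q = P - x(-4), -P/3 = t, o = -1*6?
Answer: 2838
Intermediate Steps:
o = -6
P = 18 (P = -3*(-6) = 18)
Q = 12 (Q = 18 - 1*6 = 18 - 6 = 12)
O(p) = p + 2*p² (O(p) = (p² + p²) + p = 2*p² + p = p + 2*p²)
O(o)*(Q + 31) = (-6*(1 + 2*(-6)))*(12 + 31) = -6*(1 - 12)*43 = -6*(-11)*43 = 66*43 = 2838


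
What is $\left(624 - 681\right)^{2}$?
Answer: $3249$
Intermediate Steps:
$\left(624 - 681\right)^{2} = \left(-57\right)^{2} = 3249$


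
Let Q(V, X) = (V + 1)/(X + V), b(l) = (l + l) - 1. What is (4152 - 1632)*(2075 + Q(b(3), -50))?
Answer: 5228664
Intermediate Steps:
b(l) = -1 + 2*l (b(l) = 2*l - 1 = -1 + 2*l)
Q(V, X) = (1 + V)/(V + X)
(4152 - 1632)*(2075 + Q(b(3), -50)) = (4152 - 1632)*(2075 + (1 + (-1 + 2*3))/((-1 + 2*3) - 50)) = 2520*(2075 + (1 + (-1 + 6))/((-1 + 6) - 50)) = 2520*(2075 + (1 + 5)/(5 - 50)) = 2520*(2075 + 6/(-45)) = 2520*(2075 - 1/45*6) = 2520*(2075 - 2/15) = 2520*(31123/15) = 5228664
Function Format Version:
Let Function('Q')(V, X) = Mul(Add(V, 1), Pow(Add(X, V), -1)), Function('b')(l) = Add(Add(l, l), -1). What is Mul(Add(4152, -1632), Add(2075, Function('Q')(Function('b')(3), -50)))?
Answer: 5228664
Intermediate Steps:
Function('b')(l) = Add(-1, Mul(2, l)) (Function('b')(l) = Add(Mul(2, l), -1) = Add(-1, Mul(2, l)))
Function('Q')(V, X) = Mul(Pow(Add(V, X), -1), Add(1, V)) (Function('Q')(V, X) = Mul(Add(1, V), Pow(Add(V, X), -1)) = Mul(Pow(Add(V, X), -1), Add(1, V)))
Mul(Add(4152, -1632), Add(2075, Function('Q')(Function('b')(3), -50))) = Mul(Add(4152, -1632), Add(2075, Mul(Pow(Add(Add(-1, Mul(2, 3)), -50), -1), Add(1, Add(-1, Mul(2, 3)))))) = Mul(2520, Add(2075, Mul(Pow(Add(Add(-1, 6), -50), -1), Add(1, Add(-1, 6))))) = Mul(2520, Add(2075, Mul(Pow(Add(5, -50), -1), Add(1, 5)))) = Mul(2520, Add(2075, Mul(Pow(-45, -1), 6))) = Mul(2520, Add(2075, Mul(Rational(-1, 45), 6))) = Mul(2520, Add(2075, Rational(-2, 15))) = Mul(2520, Rational(31123, 15)) = 5228664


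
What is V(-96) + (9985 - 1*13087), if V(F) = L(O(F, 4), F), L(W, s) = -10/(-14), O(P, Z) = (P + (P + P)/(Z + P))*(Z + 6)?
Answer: -21709/7 ≈ -3101.3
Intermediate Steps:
O(P, Z) = (6 + Z)*(P + 2*P/(P + Z)) (O(P, Z) = (P + (2*P)/(P + Z))*(6 + Z) = (P + 2*P/(P + Z))*(6 + Z) = (6 + Z)*(P + 2*P/(P + Z)))
L(W, s) = 5/7 (L(W, s) = -10*(-1/14) = 5/7)
V(F) = 5/7
V(-96) + (9985 - 1*13087) = 5/7 + (9985 - 1*13087) = 5/7 + (9985 - 13087) = 5/7 - 3102 = -21709/7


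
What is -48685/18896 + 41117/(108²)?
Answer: 3266953/3443796 ≈ 0.94865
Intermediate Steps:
-48685/18896 + 41117/(108²) = -48685*1/18896 + 41117/11664 = -48685/18896 + 41117*(1/11664) = -48685/18896 + 41117/11664 = 3266953/3443796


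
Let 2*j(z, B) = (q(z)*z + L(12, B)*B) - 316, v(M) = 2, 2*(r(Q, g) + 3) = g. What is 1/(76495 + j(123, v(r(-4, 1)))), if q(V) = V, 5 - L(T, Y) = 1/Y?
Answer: 1/83906 ≈ 1.1918e-5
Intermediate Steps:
r(Q, g) = -3 + g/2
L(T, Y) = 5 - 1/Y
j(z, B) = -158 + z²/2 + B*(5 - 1/B)/2 (j(z, B) = ((z*z + (5 - 1/B)*B) - 316)/2 = ((z² + B*(5 - 1/B)) - 316)/2 = (-316 + z² + B*(5 - 1/B))/2 = -158 + z²/2 + B*(5 - 1/B)/2)
1/(76495 + j(123, v(r(-4, 1)))) = 1/(76495 + (-317/2 + (½)*123² + (5/2)*2)) = 1/(76495 + (-317/2 + (½)*15129 + 5)) = 1/(76495 + (-317/2 + 15129/2 + 5)) = 1/(76495 + 7411) = 1/83906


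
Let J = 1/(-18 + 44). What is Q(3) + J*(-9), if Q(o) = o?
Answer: 69/26 ≈ 2.6538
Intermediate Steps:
J = 1/26 ≈ 0.038462
Q(3) + J*(-9) = 3 + (1/26)*(-9) = 3 - 9/26 = 69/26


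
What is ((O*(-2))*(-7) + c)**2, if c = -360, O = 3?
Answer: 101124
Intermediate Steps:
((O*(-2))*(-7) + c)**2 = ((3*(-2))*(-7) - 360)**2 = (-6*(-7) - 360)**2 = (42 - 360)**2 = (-318)**2 = 101124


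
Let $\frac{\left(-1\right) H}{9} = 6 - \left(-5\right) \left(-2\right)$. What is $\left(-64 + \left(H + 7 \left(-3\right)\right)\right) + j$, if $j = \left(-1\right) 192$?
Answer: $-241$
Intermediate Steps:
$H = 36$ ($H = - 9 \left(6 - \left(-5\right) \left(-2\right)\right) = - 9 \left(6 - 10\right) = \left(-9\right) \left(-4\right) = 36$)
$j = -192$
$\left(-64 + \left(H + 7 \left(-3\right)\right)\right) + j = \left(-64 + \left(36 + 7 \left(-3\right)\right)\right) - 192 = \left(-64 + \left(36 - 21\right)\right) - 192 = \left(-64 + 15\right) - 192 = -49 - 192 = -241$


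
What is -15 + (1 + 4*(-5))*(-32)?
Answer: 593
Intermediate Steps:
-15 + (1 + 4*(-5))*(-32) = -15 + (1 - 20)*(-32) = -15 - 19*(-32) = -15 + 608 = 593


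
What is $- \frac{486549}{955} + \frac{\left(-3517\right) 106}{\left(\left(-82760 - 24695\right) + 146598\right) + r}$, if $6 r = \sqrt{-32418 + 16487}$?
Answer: $\frac{3 \left(- 162183 \sqrt{15931} + 38802026834 i\right)}{955 \left(\sqrt{15931} - 234858 i\right)} \approx -519.0 + 0.0051185 i$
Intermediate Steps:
$r = \frac{i \sqrt{15931}}{6}$ ($r = \frac{\sqrt{-32418 + 16487}}{6} = \frac{\sqrt{-15931}}{6} = \frac{i \sqrt{15931}}{6} \approx 21.036 i$)
$- \frac{486549}{955} + \frac{\left(-3517\right) 106}{\left(\left(-82760 - 24695\right) + 146598\right) + r} = - \frac{486549}{955} + \frac{\left(-3517\right) 106}{\left(\left(-82760 - 24695\right) + 146598\right) + \frac{i \sqrt{15931}}{6}} = \left(-486549\right) \frac{1}{955} - \frac{372802}{\left(\left(-82760 - 24695\right) + 146598\right) + \frac{i \sqrt{15931}}{6}} = - \frac{486549}{955} - \frac{372802}{\left(-107455 + 146598\right) + \frac{i \sqrt{15931}}{6}} = - \frac{486549}{955} - \frac{372802}{39143 + \frac{i \sqrt{15931}}{6}}$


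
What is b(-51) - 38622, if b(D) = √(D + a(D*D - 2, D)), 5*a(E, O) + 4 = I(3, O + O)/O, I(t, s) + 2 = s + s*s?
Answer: -38622 + I*√5994795/255 ≈ -38622.0 + 9.6017*I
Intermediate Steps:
I(t, s) = -2 + s + s² (I(t, s) = -2 + (s + s*s) = -2 + (s + s²) = -2 + s + s²)
a(E, O) = -⅘ + (-2 + 2*O + 4*O²)/(5*O) (a(E, O) = -⅘ + ((-2 + (O + O) + (O + O)²)/O)/5 = -⅘ + ((-2 + 2*O + (2*O)²)/O)/5 = -⅘ + ((-2 + 2*O + 4*O²)/O)/5 = -⅘ + (-2 + 2*O + 4*O²)/(5*O))
b(D) = √(D + 2*(-1 - D + 2*D²)/(5*D))
b(-51) - 38622 = √(-10 - 10/(-51) + 45*(-51))/5 - 38622 = √(-10 - 10*(-1/51) - 2295)/5 - 38622 = √(-10 + 10/51 - 2295)/5 - 38622 = √(-117545/51)/5 - 38622 = (I*√5994795/51)/5 - 38622 = I*√5994795/255 - 38622 = -38622 + I*√5994795/255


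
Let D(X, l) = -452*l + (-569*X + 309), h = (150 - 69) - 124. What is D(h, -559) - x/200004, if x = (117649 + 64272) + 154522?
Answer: 55489573333/200004 ≈ 2.7744e+5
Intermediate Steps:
h = -43 (h = 81 - 124 = -43)
x = 336443 (x = 181921 + 154522 = 336443)
D(X, l) = 309 - 569*X - 452*l (D(X, l) = -452*l + (309 - 569*X) = 309 - 569*X - 452*l)
D(h, -559) - x/200004 = (309 - 569*(-43) - 452*(-559)) - 336443/200004 = (309 + 24467 + 252668) - 336443/200004 = 277444 - 1*336443/200004 = 277444 - 336443/200004 = 55489573333/200004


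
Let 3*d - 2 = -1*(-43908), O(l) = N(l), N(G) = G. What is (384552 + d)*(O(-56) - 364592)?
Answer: -436690046768/3 ≈ -1.4556e+11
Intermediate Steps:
O(l) = l
d = 43910/3 (d = ⅔ + (-1*(-43908))/3 = ⅔ + (⅓)*43908 = ⅔ + 14636 = 43910/3 ≈ 14637.)
(384552 + d)*(O(-56) - 364592) = (384552 + 43910/3)*(-56 - 364592) = (1197566/3)*(-364648) = -436690046768/3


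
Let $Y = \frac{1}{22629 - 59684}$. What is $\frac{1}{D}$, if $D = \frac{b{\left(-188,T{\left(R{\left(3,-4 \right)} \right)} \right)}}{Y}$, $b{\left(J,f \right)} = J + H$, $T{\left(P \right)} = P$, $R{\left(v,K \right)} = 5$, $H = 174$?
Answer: $\frac{1}{518770} \approx 1.9276 \cdot 10^{-6}$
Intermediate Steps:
$b{\left(J,f \right)} = 174 + J$ ($b{\left(J,f \right)} = J + 174 = 174 + J$)
$Y = - \frac{1}{37055}$ ($Y = \frac{1}{-37055} = - \frac{1}{37055} \approx -2.6987 \cdot 10^{-5}$)
$D = 518770$ ($D = \frac{174 - 188}{- \frac{1}{37055}} = \left(-14\right) \left(-37055\right) = 518770$)
$\frac{1}{D} = \frac{1}{518770}$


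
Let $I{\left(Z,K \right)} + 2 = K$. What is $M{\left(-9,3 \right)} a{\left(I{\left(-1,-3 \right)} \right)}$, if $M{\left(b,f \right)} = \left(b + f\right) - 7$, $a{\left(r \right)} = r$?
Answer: $65$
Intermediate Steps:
$I{\left(Z,K \right)} = -2 + K$
$M{\left(b,f \right)} = -7 + b + f$
$M{\left(-9,3 \right)} a{\left(I{\left(-1,-3 \right)} \right)} = \left(-7 - 9 + 3\right) \left(-2 - 3\right) = \left(-13\right) \left(-5\right) = 65$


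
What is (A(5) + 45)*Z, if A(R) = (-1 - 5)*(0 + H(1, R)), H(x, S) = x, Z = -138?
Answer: -5382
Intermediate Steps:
A(R) = -6 (A(R) = (-1 - 5)*(0 + 1) = -6*1 = -6)
(A(5) + 45)*Z = (-6 + 45)*(-138) = 39*(-138) = -5382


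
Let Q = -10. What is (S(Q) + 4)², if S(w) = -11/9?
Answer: 625/81 ≈ 7.7160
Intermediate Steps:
S(w) = -11/9 (S(w) = -11*⅑ = -11/9)
(S(Q) + 4)² = (-11/9 + 4)² = (25/9)² = 625/81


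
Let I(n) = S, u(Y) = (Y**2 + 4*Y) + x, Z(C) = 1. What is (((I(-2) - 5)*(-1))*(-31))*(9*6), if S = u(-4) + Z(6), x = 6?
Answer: 3348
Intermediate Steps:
u(Y) = 6 + Y**2 + 4*Y (u(Y) = (Y**2 + 4*Y) + 6 = 6 + Y**2 + 4*Y)
S = 7 (S = (6 + (-4)**2 + 4*(-4)) + 1 = (6 + 16 - 16) + 1 = 6 + 1 = 7)
I(n) = 7
(((I(-2) - 5)*(-1))*(-31))*(9*6) = (((7 - 5)*(-1))*(-31))*(9*6) = ((2*(-1))*(-31))*54 = -2*(-31)*54 = 62*54 = 3348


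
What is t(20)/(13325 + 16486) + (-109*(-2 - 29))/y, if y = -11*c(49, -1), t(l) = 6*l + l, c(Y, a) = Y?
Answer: -100655909/16068129 ≈ -6.2643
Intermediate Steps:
t(l) = 7*l
y = -539 (y = -11*49 = -539)
t(20)/(13325 + 16486) + (-109*(-2 - 29))/y = (7*20)/(13325 + 16486) - 109*(-2 - 29)/(-539) = 140/29811 - 109*(-31)*(-1/539) = 140*(1/29811) + 3379*(-1/539) = 140/29811 - 3379/539 = -100655909/16068129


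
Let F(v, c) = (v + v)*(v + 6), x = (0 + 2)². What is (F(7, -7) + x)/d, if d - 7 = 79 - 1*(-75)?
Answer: 186/161 ≈ 1.1553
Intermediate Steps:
x = 4 (x = 2² = 4)
d = 161 (d = 7 + (79 - 1*(-75)) = 7 + (79 + 75) = 7 + 154 = 161)
F(v, c) = 2*v*(6 + v) (F(v, c) = (2*v)*(6 + v) = 2*v*(6 + v))
(F(7, -7) + x)/d = (2*7*(6 + 7) + 4)/161 = (2*7*13 + 4)/161 = (182 + 4)/161 = (1/161)*186 = 186/161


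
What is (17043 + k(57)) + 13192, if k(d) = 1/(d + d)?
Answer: 3446791/114 ≈ 30235.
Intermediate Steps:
k(d) = 1/(2*d)
(17043 + k(57)) + 13192 = (17043 + (½)/57) + 13192 = (17043 + (½)*(1/57)) + 13192 = (17043 + 1/114) + 13192 = 1942903/114 + 13192 = 3446791/114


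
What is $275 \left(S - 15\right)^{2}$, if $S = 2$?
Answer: $46475$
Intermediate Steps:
$275 \left(S - 15\right)^{2} = 275 \left(2 - 15\right)^{2} = 275 \left(-13\right)^{2} = 275 \cdot 169 = 46475$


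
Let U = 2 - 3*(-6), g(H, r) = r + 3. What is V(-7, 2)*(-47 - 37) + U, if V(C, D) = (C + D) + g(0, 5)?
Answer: -232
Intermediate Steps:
g(H, r) = 3 + r
V(C, D) = 8 + C + D (V(C, D) = (C + D) + (3 + 5) = (C + D) + 8 = 8 + C + D)
U = 20 (U = 2 + 18 = 20)
V(-7, 2)*(-47 - 37) + U = (8 - 7 + 2)*(-47 - 37) + 20 = 3*(-84) + 20 = -252 + 20 = -232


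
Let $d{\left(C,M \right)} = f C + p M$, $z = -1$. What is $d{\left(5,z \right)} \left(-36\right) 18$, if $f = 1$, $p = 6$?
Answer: $648$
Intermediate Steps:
$d{\left(C,M \right)} = C + 6 M$ ($d{\left(C,M \right)} = 1 C + 6 M = C + 6 M$)
$d{\left(5,z \right)} \left(-36\right) 18 = \left(5 + 6 \left(-1\right)\right) \left(-36\right) 18 = \left(5 - 6\right) \left(-36\right) 18 = \left(-1\right) \left(-36\right) 18 = 36 \cdot 18 = 648$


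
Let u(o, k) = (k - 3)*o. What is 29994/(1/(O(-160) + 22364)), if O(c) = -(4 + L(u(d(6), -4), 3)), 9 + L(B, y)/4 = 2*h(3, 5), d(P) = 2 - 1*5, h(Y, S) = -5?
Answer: 672945384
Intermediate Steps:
d(P) = -3 (d(P) = 2 - 5 = -3)
u(o, k) = o*(-3 + k) (u(o, k) = (-3 + k)*o = o*(-3 + k))
L(B, y) = -76 (L(B, y) = -36 + 4*(2*(-5)) = -36 + 4*(-10) = -36 - 40 = -76)
O(c) = 72 (O(c) = -(4 - 76) = -1*(-72) = 72)
29994/(1/(O(-160) + 22364)) = 29994/(1/(72 + 22364)) = 29994/(1/22436) = 29994*22436 = 672945384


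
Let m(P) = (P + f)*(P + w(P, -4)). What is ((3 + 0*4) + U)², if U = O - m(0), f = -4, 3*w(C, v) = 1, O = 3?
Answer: 484/9 ≈ 53.778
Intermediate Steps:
w(C, v) = ⅓ (w(C, v) = (⅓)*1 = ⅓)
m(P) = (-4 + P)*(⅓ + P) (m(P) = (P - 4)*(P + ⅓) = (-4 + P)*(⅓ + P))
U = 13/3 (U = 3 - (-4/3 + 0² - 11/3*0) = 3 - (-4/3 + 0 + 0) = 3 - 1*(-4/3) = 3 + 4/3 = 13/3 ≈ 4.3333)
((3 + 0*4) + U)² = ((3 + 0*4) + 13/3)² = ((3 + 0) + 13/3)² = (3 + 13/3)² = (22/3)² = 484/9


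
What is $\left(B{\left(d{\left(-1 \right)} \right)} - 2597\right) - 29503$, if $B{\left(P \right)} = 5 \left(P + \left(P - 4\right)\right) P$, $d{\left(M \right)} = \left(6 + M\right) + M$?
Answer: $-32020$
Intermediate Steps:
$d{\left(M \right)} = 6 + 2 M$
$B{\left(P \right)} = P \left(-20 + 10 P\right)$ ($B{\left(P \right)} = 5 \left(P + \left(P - 4\right)\right) P = 5 \left(P + \left(-4 + P\right)\right) P = 5 \left(-4 + 2 P\right) P = \left(-20 + 10 P\right) P = P \left(-20 + 10 P\right)$)
$\left(B{\left(d{\left(-1 \right)} \right)} - 2597\right) - 29503 = \left(10 \left(6 + 2 \left(-1\right)\right) \left(-2 + \left(6 + 2 \left(-1\right)\right)\right) - 2597\right) - 29503 = \left(10 \left(6 - 2\right) \left(-2 + \left(6 - 2\right)\right) - 2597\right) - 29503 = \left(10 \cdot 4 \left(-2 + 4\right) - 2597\right) - 29503 = \left(10 \cdot 4 \cdot 2 - 2597\right) - 29503 = \left(80 - 2597\right) - 29503 = -2517 - 29503 = -32020$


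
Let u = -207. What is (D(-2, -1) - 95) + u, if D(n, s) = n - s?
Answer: -303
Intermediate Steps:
(D(-2, -1) - 95) + u = ((-2 - 1*(-1)) - 95) - 207 = ((-2 + 1) - 95) - 207 = (-1 - 95) - 207 = -96 - 207 = -303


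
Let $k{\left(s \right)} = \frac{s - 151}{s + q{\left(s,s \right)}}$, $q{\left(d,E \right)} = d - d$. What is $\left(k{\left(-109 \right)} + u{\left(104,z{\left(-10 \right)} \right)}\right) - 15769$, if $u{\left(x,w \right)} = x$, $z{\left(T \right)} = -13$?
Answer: $- \frac{1707225}{109} \approx -15663.0$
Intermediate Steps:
$q{\left(d,E \right)} = 0$
$k{\left(s \right)} = \frac{-151 + s}{s}$ ($k{\left(s \right)} = \frac{s - 151}{s + 0} = \frac{-151 + s}{s}$)
$\left(k{\left(-109 \right)} + u{\left(104,z{\left(-10 \right)} \right)}\right) - 15769 = \left(\frac{-151 - 109}{-109} + 104\right) - 15769 = \left(\left(- \frac{1}{109}\right) \left(-260\right) + 104\right) - 15769 = \left(\frac{260}{109} + 104\right) - 15769 = \frac{11596}{109} - 15769 = - \frac{1707225}{109}$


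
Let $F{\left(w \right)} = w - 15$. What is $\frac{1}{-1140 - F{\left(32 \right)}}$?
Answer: $- \frac{1}{1157} \approx -0.0008643$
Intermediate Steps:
$F{\left(w \right)} = -15 + w$ ($F{\left(w \right)} = w - 15 = -15 + w$)
$\frac{1}{-1140 - F{\left(32 \right)}} = \frac{1}{-1140 - \left(-15 + 32\right)} = \frac{1}{-1140 - 17} = \frac{1}{-1157} = - \frac{1}{1157}$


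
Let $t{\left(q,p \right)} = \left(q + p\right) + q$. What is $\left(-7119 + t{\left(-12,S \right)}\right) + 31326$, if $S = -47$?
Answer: $24136$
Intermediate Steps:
$t{\left(q,p \right)} = p + 2 q$ ($t{\left(q,p \right)} = \left(p + q\right) + q = p + 2 q$)
$\left(-7119 + t{\left(-12,S \right)}\right) + 31326 = \left(-7119 + \left(-47 + 2 \left(-12\right)\right)\right) + 31326 = \left(-7119 - 71\right) + 31326 = -7190 + 31326 = 24136$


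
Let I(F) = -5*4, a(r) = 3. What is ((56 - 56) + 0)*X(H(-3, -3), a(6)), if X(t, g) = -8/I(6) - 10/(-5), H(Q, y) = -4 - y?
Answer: 0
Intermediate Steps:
I(F) = -20
X(t, g) = 12/5 (X(t, g) = -8/(-20) - 10/(-5) = -8*(-1/20) - 10*(-⅕) = ⅖ + 2 = 12/5)
((56 - 56) + 0)*X(H(-3, -3), a(6)) = ((56 - 56) + 0)*(12/5) = (0 + 0)*(12/5) = 0*(12/5) = 0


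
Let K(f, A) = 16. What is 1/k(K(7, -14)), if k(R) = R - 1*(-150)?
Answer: 1/166 ≈ 0.0060241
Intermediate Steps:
k(R) = 150 + R (k(R) = R + 150 = 150 + R)
1/k(K(7, -14)) = 1/(150 + 16) = 1/166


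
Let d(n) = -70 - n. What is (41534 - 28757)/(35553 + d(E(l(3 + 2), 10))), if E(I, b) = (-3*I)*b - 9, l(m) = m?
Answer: 12777/35642 ≈ 0.35848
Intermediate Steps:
E(I, b) = -9 - 3*I*b (E(I, b) = -3*I*b - 9 = -9 - 3*I*b)
(41534 - 28757)/(35553 + d(E(l(3 + 2), 10))) = (41534 - 28757)/(35553 + (-70 - (-9 - 3*(3 + 2)*10))) = 12777/(35553 + (-70 - (-9 - 3*5*10))) = 12777/(35553 + (-70 - (-9 - 150))) = 12777/(35553 + (-70 - 1*(-159))) = 12777/(35553 + (-70 + 159)) = 12777/(35553 + 89) = 12777/35642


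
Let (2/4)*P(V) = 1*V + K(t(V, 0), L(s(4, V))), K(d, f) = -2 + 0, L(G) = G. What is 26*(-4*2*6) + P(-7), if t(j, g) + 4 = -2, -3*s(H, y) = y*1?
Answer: -1266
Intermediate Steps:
s(H, y) = -y/3
t(j, g) = -6 (t(j, g) = -4 - 2 = -6)
K(d, f) = -2
P(V) = -4 + 2*V (P(V) = 2*(1*V - 2) = 2*(V - 2) = 2*(-2 + V) = -4 + 2*V)
26*(-4*2*6) + P(-7) = 26*(-4*2*6) + (-4 + 2*(-7)) = 26*(-8*6) + (-4 - 14) = 26*(-48) - 18 = -1248 - 18 = -1266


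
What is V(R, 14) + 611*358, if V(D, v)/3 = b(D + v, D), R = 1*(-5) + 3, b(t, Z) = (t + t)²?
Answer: 220466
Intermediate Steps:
b(t, Z) = 4*t² (b(t, Z) = (2*t)² = 4*t²)
R = -2 (R = -5 + 3 = -2)
V(D, v) = 12*(D + v)² (V(D, v) = 3*(4*(D + v)²) = 12*(D + v)²)
V(R, 14) + 611*358 = 12*(-2 + 14)² + 611*358 = 12*12² + 218738 = 12*144 + 218738 = 1728 + 218738 = 220466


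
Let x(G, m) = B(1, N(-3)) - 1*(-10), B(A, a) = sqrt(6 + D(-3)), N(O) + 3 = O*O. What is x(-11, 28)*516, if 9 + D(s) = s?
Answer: 5160 + 516*I*sqrt(6) ≈ 5160.0 + 1263.9*I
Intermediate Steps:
D(s) = -9 + s
N(O) = -3 + O**2 (N(O) = -3 + O*O = -3 + O**2)
B(A, a) = I*sqrt(6) (B(A, a) = sqrt(6 + (-9 - 3)) = sqrt(6 - 12) = sqrt(-6) = I*sqrt(6))
x(G, m) = 10 + I*sqrt(6) (x(G, m) = I*sqrt(6) - 1*(-10) = I*sqrt(6) + 10 = 10 + I*sqrt(6))
x(-11, 28)*516 = (10 + I*sqrt(6))*516 = 5160 + 516*I*sqrt(6)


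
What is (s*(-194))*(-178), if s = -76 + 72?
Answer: -138128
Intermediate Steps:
s = -4
(s*(-194))*(-178) = -4*(-194)*(-178) = 776*(-178) = -138128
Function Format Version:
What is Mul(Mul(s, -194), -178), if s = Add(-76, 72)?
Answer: -138128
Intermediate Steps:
s = -4
Mul(Mul(s, -194), -178) = Mul(Mul(-4, -194), -178) = Mul(776, -178) = -138128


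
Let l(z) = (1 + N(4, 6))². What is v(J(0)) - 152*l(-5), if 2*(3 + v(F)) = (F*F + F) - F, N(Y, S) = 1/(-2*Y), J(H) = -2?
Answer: -939/8 ≈ -117.38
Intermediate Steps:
N(Y, S) = -1/(2*Y)
l(z) = 49/64 (l(z) = (1 - ½/4)² = (1 - ½*¼)² = (1 - ⅛)² = (7/8)² = 49/64)
v(F) = -3 + F²/2 (v(F) = -3 + ((F*F + F) - F)/2 = -3 + ((F² + F) - F)/2 = -3 + ((F + F²) - F)/2 = -3 + F²/2)
v(J(0)) - 152*l(-5) = (-3 + (½)*(-2)²) - 152*49/64 = (-3 + (½)*4) - 931/8 = (-3 + 2) - 931/8 = -1 - 931/8 = -939/8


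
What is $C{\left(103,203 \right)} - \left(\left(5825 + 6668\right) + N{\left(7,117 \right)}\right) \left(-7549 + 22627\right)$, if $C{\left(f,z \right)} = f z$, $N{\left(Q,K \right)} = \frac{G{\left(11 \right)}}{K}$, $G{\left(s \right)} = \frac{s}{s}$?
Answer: $- \frac{7345598281}{39} \approx -1.8835 \cdot 10^{8}$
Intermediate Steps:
$G{\left(s \right)} = 1$
$N{\left(Q,K \right)} = \frac{1}{K}$ ($N{\left(Q,K \right)} = 1 \frac{1}{K} = \frac{1}{K}$)
$C{\left(103,203 \right)} - \left(\left(5825 + 6668\right) + N{\left(7,117 \right)}\right) \left(-7549 + 22627\right) = 103 \cdot 203 - \left(\left(5825 + 6668\right) + \frac{1}{117}\right) \left(-7549 + 22627\right) = 20909 - \left(12493 + \frac{1}{117}\right) 15078 = 20909 - \frac{1461682}{117} \cdot 15078 = 20909 - \frac{7346413732}{39} = - \frac{7345598281}{39}$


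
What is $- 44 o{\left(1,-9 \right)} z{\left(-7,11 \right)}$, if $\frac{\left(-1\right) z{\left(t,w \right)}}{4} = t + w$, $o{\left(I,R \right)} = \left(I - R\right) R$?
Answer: $-63360$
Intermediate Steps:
$o{\left(I,R \right)} = R \left(I - R\right)$
$z{\left(t,w \right)} = - 4 t - 4 w$ ($z{\left(t,w \right)} = - 4 \left(t + w\right) = - 4 t - 4 w$)
$- 44 o{\left(1,-9 \right)} z{\left(-7,11 \right)} = - 44 \left(- 9 \left(1 - -9\right)\right) \left(\left(-4\right) \left(-7\right) - 44\right) = - 44 \left(- 9 \left(1 + 9\right)\right) \left(28 - 44\right) = - 44 \left(\left(-9\right) 10\right) \left(-16\right) = \left(-44\right) \left(-90\right) \left(-16\right) = 3960 \left(-16\right) = -63360$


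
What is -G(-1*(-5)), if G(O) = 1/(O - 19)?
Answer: 1/14 ≈ 0.071429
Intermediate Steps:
G(O) = 1/(-19 + O)
-G(-1*(-5)) = -1/(-19 - 1*(-5)) = -1/(-19 + 5) = -1/(-14) = -1*(-1/14) = 1/14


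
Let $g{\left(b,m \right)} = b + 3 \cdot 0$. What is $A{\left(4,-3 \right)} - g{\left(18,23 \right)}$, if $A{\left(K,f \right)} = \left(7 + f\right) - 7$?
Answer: $-21$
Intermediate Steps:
$g{\left(b,m \right)} = b$ ($g{\left(b,m \right)} = b + 0 = b$)
$A{\left(K,f \right)} = f$
$A{\left(4,-3 \right)} - g{\left(18,23 \right)} = -3 - 18 = -21$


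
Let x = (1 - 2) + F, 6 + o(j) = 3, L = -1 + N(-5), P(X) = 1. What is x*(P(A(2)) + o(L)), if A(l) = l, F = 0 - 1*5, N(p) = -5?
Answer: 12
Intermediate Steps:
F = -5 (F = 0 - 5 = -5)
L = -6 (L = -1 - 5 = -6)
o(j) = -3 (o(j) = -6 + 3 = -3)
x = -6 (x = (1 - 2) - 5 = -1 - 5 = -6)
x*(P(A(2)) + o(L)) = -6*(1 - 3) = -6*(-2) = 12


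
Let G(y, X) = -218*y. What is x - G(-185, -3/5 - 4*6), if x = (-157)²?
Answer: -15681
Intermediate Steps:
x = 24649
x - G(-185, -3/5 - 4*6) = 24649 - (-218)*(-185) = 24649 - 1*40330 = 24649 - 40330 = -15681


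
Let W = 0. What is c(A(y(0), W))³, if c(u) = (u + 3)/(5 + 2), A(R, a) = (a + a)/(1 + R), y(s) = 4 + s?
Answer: 27/343 ≈ 0.078717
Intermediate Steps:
A(R, a) = 2*a/(1 + R) (A(R, a) = (2*a)/(1 + R) = 2*a/(1 + R))
c(u) = 3/7 + u/7 (c(u) = (3 + u)/7 = (3 + u)*(⅐) = 3/7 + u/7)
c(A(y(0), W))³ = (3/7 + (2*0/(1 + (4 + 0)))/7)³ = (3/7 + (2*0/(1 + 4))/7)³ = (3/7 + (2*0/5)/7)³ = (3/7 + (2*0*(⅕))/7)³ = (3/7 + (⅐)*0)³ = (3/7 + 0)³ = (3/7)³ = 27/343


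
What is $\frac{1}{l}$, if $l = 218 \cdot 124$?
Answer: $\frac{1}{27032} \approx 3.6993 \cdot 10^{-5}$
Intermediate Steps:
$l = 27032$
$\frac{1}{l} = \frac{1}{27032}$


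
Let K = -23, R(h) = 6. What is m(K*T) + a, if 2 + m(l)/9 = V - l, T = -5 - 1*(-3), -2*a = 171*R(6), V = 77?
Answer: -252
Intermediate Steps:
a = -513 (a = -171*6/2 = -½*1026 = -513)
T = -2 (T = -5 + 3 = -2)
m(l) = 675 - 9*l (m(l) = -18 + 9*(77 - l) = -18 + (693 - 9*l) = 675 - 9*l)
m(K*T) + a = (675 - (-207)*(-2)) - 513 = (675 - 9*46) - 513 = (675 - 414) - 513 = 261 - 513 = -252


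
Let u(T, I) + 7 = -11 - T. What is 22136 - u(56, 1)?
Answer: 22210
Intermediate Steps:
u(T, I) = -18 - T (u(T, I) = -7 + (-11 - T) = -18 - T)
22136 - u(56, 1) = 22136 - (-18 - 1*56) = 22136 - (-18 - 56) = 22136 - 1*(-74) = 22136 + 74 = 22210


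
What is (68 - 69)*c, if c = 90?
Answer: -90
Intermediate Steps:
(68 - 69)*c = (68 - 69)*90 = -1*90 = -90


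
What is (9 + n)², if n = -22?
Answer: 169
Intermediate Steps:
(9 + n)² = (9 - 22)² = (-13)² = 169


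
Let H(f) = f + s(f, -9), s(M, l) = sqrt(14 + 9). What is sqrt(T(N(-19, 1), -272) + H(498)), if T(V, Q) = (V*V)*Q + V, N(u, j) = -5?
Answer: sqrt(-6307 + sqrt(23)) ≈ 79.386*I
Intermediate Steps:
s(M, l) = sqrt(23)
T(V, Q) = V + Q*V**2 (T(V, Q) = V**2*Q + V = Q*V**2 + V = V + Q*V**2)
H(f) = f + sqrt(23)
sqrt(T(N(-19, 1), -272) + H(498)) = sqrt(-5*(1 - 272*(-5)) + (498 + sqrt(23))) = sqrt(-5*(1 + 1360) + (498 + sqrt(23))) = sqrt(-5*1361 + (498 + sqrt(23))) = sqrt(-6805 + (498 + sqrt(23))) = sqrt(-6307 + sqrt(23))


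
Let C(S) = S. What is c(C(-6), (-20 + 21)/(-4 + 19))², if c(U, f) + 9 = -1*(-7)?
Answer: 4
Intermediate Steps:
c(U, f) = -2 (c(U, f) = -9 - 1*(-7) = -9 + 7 = -2)
c(C(-6), (-20 + 21)/(-4 + 19))² = (-2)² = 4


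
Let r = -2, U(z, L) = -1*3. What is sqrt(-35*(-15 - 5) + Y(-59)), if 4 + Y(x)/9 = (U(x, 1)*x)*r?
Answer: I*sqrt(2522) ≈ 50.22*I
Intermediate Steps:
U(z, L) = -3
Y(x) = -36 + 54*x (Y(x) = -36 + 9*(-3*x*(-2)) = -36 + 9*(6*x) = -36 + 54*x)
sqrt(-35*(-15 - 5) + Y(-59)) = sqrt(-35*(-15 - 5) + (-36 + 54*(-59))) = sqrt(-35*(-20) + (-36 - 3186)) = sqrt(700 - 3222) = sqrt(-2522) = I*sqrt(2522)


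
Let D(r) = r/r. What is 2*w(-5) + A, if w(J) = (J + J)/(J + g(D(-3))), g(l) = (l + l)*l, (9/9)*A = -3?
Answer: 11/3 ≈ 3.6667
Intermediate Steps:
A = -3
D(r) = 1
g(l) = 2*l² (g(l) = (2*l)*l = 2*l²)
w(J) = 2*J/(2 + J) (w(J) = (J + J)/(J + 2*1²) = (2*J)/(J + 2*1) = (2*J)/(J + 2) = (2*J)/(2 + J) = 2*J/(2 + J))
2*w(-5) + A = 2*(2*(-5)/(2 - 5)) - 3 = 2*(2*(-5)/(-3)) - 3 = 2*(2*(-5)*(-⅓)) - 3 = 2*(10/3) - 3 = 20/3 - 3 = 11/3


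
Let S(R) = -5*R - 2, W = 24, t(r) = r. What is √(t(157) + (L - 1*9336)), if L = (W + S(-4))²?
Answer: I*√7415 ≈ 86.11*I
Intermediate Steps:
S(R) = -2 - 5*R
L = 1764 (L = (24 + (-2 - 5*(-4)))² = (24 + (-2 + 20))² = (24 + 18)² = 42² = 1764)
√(t(157) + (L - 1*9336)) = √(157 + (1764 - 1*9336)) = √(157 + (1764 - 9336)) = √(157 - 7572) = √(-7415) = I*√7415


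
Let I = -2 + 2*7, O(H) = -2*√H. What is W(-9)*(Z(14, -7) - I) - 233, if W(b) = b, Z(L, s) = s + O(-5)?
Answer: -62 + 18*I*√5 ≈ -62.0 + 40.249*I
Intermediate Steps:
Z(L, s) = s - 2*I*√5
I = 12 (I = -2 + 14 = 12)
W(-9)*(Z(14, -7) - I) - 233 = -9*((-7 - 2*I*√5) - 1*12) - 233 = -9*((-7 - 2*I*√5) - 12) - 233 = -9*(-19 - 2*I*√5) - 233 = (171 + 18*I*√5) - 233 = -62 + 18*I*√5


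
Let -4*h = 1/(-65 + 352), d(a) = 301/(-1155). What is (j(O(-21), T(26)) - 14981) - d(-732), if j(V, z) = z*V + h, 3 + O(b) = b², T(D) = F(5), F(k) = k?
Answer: -2422822021/189420 ≈ -12791.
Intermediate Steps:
T(D) = 5
d(a) = -43/165 (d(a) = 301*(-1/1155) = -43/165)
O(b) = -3 + b²
h = -1/1148 (h = -1/(4*(-65 + 352)) = -¼/287 = -¼*1/287 = -1/1148 ≈ -0.00087108)
j(V, z) = -1/1148 + V*z (j(V, z) = z*V - 1/1148 = V*z - 1/1148 = -1/1148 + V*z)
(j(O(-21), T(26)) - 14981) - d(-732) = ((-1/1148 + (-3 + (-21)²)*5) - 14981) - 1*(-43/165) = ((-1/1148 + (-3 + 441)*5) - 14981) + 43/165 = ((-1/1148 + 438*5) - 14981) + 43/165 = ((-1/1148 + 2190) - 14981) + 43/165 = (2514119/1148 - 14981) + 43/165 = -14684069/1148 + 43/165 = -2422822021/189420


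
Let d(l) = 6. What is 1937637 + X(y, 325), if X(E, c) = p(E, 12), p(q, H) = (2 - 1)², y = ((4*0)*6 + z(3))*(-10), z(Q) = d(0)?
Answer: 1937638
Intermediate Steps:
z(Q) = 6
y = -60 (y = ((4*0)*6 + 6)*(-10) = (0*6 + 6)*(-10) = (0 + 6)*(-10) = 6*(-10) = -60)
p(q, H) = 1 (p(q, H) = 1² = 1)
X(E, c) = 1
1937637 + X(y, 325) = 1937637 + 1 = 1937638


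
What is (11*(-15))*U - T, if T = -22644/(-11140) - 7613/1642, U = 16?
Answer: -12060733957/4572970 ≈ -2637.4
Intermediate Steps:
T = -11906843/4572970 (T = -22644*(-1/11140) - 7613*1/1642 = 5661/2785 - 7613/1642 = -11906843/4572970 ≈ -2.6037)
(11*(-15))*U - T = (11*(-15))*16 - 1*(-11906843/4572970) = -165*16 + 11906843/4572970 = -2640 + 11906843/4572970 = -12060733957/4572970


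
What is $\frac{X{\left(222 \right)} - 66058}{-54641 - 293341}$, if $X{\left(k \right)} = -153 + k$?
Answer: $\frac{65989}{347982} \approx 0.18963$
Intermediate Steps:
$\frac{X{\left(222 \right)} - 66058}{-54641 - 293341} = \frac{\left(-153 + 222\right) - 66058}{-54641 - 293341} = \frac{69 - 66058}{-347982} = \left(-65989\right) \left(- \frac{1}{347982}\right) = \frac{65989}{347982}$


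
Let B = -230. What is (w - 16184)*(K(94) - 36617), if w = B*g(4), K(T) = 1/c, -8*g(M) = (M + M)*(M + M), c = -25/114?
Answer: 13132491416/25 ≈ 5.2530e+8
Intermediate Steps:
c = -25/114 (c = -25*1/114 = -25/114 ≈ -0.21930)
g(M) = -M**2/2 (g(M) = -(M + M)*(M + M)/8 = -2*M*2*M/8 = -M**2/2)
K(T) = -114/25 (K(T) = 1/(-25/114) = -114/25)
w = 1840 (w = -(-115)*4**2 = -(-115)*16 = -230*(-8) = 1840)
(w - 16184)*(K(94) - 36617) = (1840 - 16184)*(-114/25 - 36617) = -14344*(-915539/25) = 13132491416/25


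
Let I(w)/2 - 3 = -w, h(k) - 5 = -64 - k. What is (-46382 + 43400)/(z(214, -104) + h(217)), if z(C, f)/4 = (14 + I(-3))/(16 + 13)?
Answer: 43239/3950 ≈ 10.947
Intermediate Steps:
h(k) = -59 - k (h(k) = 5 + (-64 - k) = -59 - k)
I(w) = 6 - 2*w (I(w) = 6 + 2*(-w) = 6 - 2*w)
z(C, f) = 104/29 (z(C, f) = 4*((14 + (6 - 2*(-3)))/(16 + 13)) = 4*((14 + (6 + 6))/29) = 4*((14 + 12)*(1/29)) = 4*(26*(1/29)) = 4*(26/29) = 104/29)
(-46382 + 43400)/(z(214, -104) + h(217)) = (-46382 + 43400)/(104/29 + (-59 - 1*217)) = -2982/(104/29 + (-59 - 217)) = -2982/(104/29 - 276) = -2982/(-7900/29) = -2982*(-29/7900) = 43239/3950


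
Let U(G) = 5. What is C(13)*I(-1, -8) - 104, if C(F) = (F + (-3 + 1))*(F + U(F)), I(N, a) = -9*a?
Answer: 14152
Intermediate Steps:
C(F) = (-2 + F)*(5 + F) (C(F) = (F + (-3 + 1))*(F + 5) = (F - 2)*(5 + F) = (-2 + F)*(5 + F))
C(13)*I(-1, -8) - 104 = (-10 + 13² + 3*13)*(-9*(-8)) - 104 = (-10 + 169 + 39)*72 - 104 = 198*72 - 104 = 14256 - 104 = 14152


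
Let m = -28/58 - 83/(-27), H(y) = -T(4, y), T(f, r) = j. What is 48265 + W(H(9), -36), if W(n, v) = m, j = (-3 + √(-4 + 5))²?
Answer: 37793524/783 ≈ 48268.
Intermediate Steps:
j = 4 (j = (-3 + √1)² = (-3 + 1)² = (-2)² = 4)
T(f, r) = 4
H(y) = -4 (H(y) = -1*4 = -4)
m = 2029/783 (m = -28*1/58 - 83*(-1/27) = -14/29 + 83/27 = 2029/783 ≈ 2.5913)
W(n, v) = 2029/783
48265 + W(H(9), -36) = 48265 + 2029/783 = 37793524/783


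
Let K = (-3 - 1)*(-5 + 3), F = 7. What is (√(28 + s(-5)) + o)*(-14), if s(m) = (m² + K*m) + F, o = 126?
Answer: -1764 - 28*√5 ≈ -1826.6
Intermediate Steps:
K = 8 (K = -4*(-2) = 8)
s(m) = 7 + m² + 8*m (s(m) = (m² + 8*m) + 7 = 7 + m² + 8*m)
(√(28 + s(-5)) + o)*(-14) = (√(28 + (7 + (-5)² + 8*(-5))) + 126)*(-14) = (√(28 + (7 + 25 - 40)) + 126)*(-14) = (√(28 - 8) + 126)*(-14) = (√20 + 126)*(-14) = (2*√5 + 126)*(-14) = (126 + 2*√5)*(-14) = -1764 - 28*√5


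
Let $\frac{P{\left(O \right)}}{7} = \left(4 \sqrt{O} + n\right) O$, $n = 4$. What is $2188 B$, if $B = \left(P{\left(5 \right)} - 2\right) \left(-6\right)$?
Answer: $-1811664 - 1837920 \sqrt{5} \approx -5.9214 \cdot 10^{6}$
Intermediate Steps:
$P{\left(O \right)} = 7 O \left(4 + 4 \sqrt{O}\right)$ ($P{\left(O \right)} = 7 \left(4 \sqrt{O} + 4\right) O = 7 \left(4 + 4 \sqrt{O}\right) O = 7 O \left(4 + 4 \sqrt{O}\right)$)
$B = -828 - 840 \sqrt{5}$ ($B = \left(\left(28 \cdot 5 + 28 \cdot 5^{\frac{3}{2}}\right) - 2\right) \left(-6\right) = \left(\left(140 + 28 \cdot 5 \sqrt{5}\right) - 2\right) \left(-6\right) = \left(\left(140 + 140 \sqrt{5}\right) - 2\right) \left(-6\right) = \left(138 + 140 \sqrt{5}\right) \left(-6\right) = -828 - 840 \sqrt{5} \approx -2706.3$)
$2188 B = 2188 \left(-828 - 840 \sqrt{5}\right) = -1811664 - 1837920 \sqrt{5}$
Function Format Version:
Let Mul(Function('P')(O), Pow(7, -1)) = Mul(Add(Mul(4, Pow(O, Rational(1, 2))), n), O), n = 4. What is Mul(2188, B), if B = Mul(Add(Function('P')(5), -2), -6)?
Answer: Add(-1811664, Mul(-1837920, Pow(5, Rational(1, 2)))) ≈ -5.9214e+6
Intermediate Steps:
Function('P')(O) = Mul(7, O, Add(4, Mul(4, Pow(O, Rational(1, 2))))) (Function('P')(O) = Mul(7, Mul(Add(Mul(4, Pow(O, Rational(1, 2))), 4), O)) = Mul(7, Mul(Add(4, Mul(4, Pow(O, Rational(1, 2)))), O)) = Mul(7, Mul(O, Add(4, Mul(4, Pow(O, Rational(1, 2)))))) = Mul(7, O, Add(4, Mul(4, Pow(O, Rational(1, 2))))))
B = Add(-828, Mul(-840, Pow(5, Rational(1, 2)))) (B = Mul(Add(Add(Mul(28, 5), Mul(28, Pow(5, Rational(3, 2)))), -2), -6) = Mul(Add(Add(140, Mul(28, Mul(5, Pow(5, Rational(1, 2))))), -2), -6) = Mul(Add(Add(140, Mul(140, Pow(5, Rational(1, 2)))), -2), -6) = Mul(Add(138, Mul(140, Pow(5, Rational(1, 2)))), -6) = Add(-828, Mul(-840, Pow(5, Rational(1, 2)))) ≈ -2706.3)
Mul(2188, B) = Mul(2188, Add(-828, Mul(-840, Pow(5, Rational(1, 2))))) = Add(-1811664, Mul(-1837920, Pow(5, Rational(1, 2))))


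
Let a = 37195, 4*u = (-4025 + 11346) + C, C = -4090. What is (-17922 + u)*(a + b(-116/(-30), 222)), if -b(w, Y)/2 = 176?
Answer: -2522161251/4 ≈ -6.3054e+8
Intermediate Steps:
b(w, Y) = -352 (b(w, Y) = -2*176 = -352)
u = 3231/4 (u = ((-4025 + 11346) - 4090)/4 = (7321 - 4090)/4 = (¼)*3231 = 3231/4 ≈ 807.75)
(-17922 + u)*(a + b(-116/(-30), 222)) = (-17922 + 3231/4)*(37195 - 352) = -68457/4*36843 = -2522161251/4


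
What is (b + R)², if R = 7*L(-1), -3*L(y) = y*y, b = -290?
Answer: 769129/9 ≈ 85459.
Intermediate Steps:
L(y) = -y²/3 (L(y) = -y*y/3 = -y²/3)
R = -7/3 (R = 7*(-⅓*(-1)²) = 7*(-⅓*1) = 7*(-⅓) = -7/3 ≈ -2.3333)
(b + R)² = (-290 - 7/3)² = (-877/3)² = 769129/9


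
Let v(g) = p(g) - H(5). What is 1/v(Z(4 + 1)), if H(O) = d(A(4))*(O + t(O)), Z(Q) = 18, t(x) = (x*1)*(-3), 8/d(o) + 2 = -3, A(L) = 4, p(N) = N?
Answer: ½ ≈ 0.50000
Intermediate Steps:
d(o) = -8/5 (d(o) = 8/(-2 - 3) = 8/(-5) = 8*(-⅕) = -8/5)
t(x) = -3*x (t(x) = x*(-3) = -3*x)
H(O) = 16*O/5 (H(O) = -8*(O - 3*O)/5 = -(-16)*O/5 = 16*O/5)
v(g) = -16 + g (v(g) = g - 16*5/5 = g - 1*16 = g - 16 = -16 + g)
1/v(Z(4 + 1)) = 1/(-16 + 18) = 1/2 = ½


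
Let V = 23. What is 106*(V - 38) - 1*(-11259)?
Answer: 9669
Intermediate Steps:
106*(V - 38) - 1*(-11259) = 106*(23 - 38) - 1*(-11259) = 106*(-15) + 11259 = -1590 + 11259 = 9669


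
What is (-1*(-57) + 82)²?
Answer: 19321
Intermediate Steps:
(-1*(-57) + 82)² = (57 + 82)² = 139² = 19321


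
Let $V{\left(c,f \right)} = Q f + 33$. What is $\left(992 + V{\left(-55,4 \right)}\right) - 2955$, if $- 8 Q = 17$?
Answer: $- \frac{3877}{2} \approx -1938.5$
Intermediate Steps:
$Q = - \frac{17}{8}$ ($Q = \left(- \frac{1}{8}\right) 17 = - \frac{17}{8} \approx -2.125$)
$V{\left(c,f \right)} = 33 - \frac{17 f}{8}$ ($V{\left(c,f \right)} = - \frac{17 f}{8} + 33 = 33 - \frac{17 f}{8}$)
$\left(992 + V{\left(-55,4 \right)}\right) - 2955 = \left(992 + \left(33 - \frac{17}{2}\right)\right) - 2955 = \left(992 + \frac{49}{2}\right) - 2955 = \frac{2033}{2} - 2955 = - \frac{3877}{2}$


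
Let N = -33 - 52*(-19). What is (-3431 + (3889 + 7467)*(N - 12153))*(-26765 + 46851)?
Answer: -2554294821034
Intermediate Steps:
N = 955 (N = -33 + 988 = 955)
(-3431 + (3889 + 7467)*(N - 12153))*(-26765 + 46851) = (-3431 + (3889 + 7467)*(955 - 12153))*(-26765 + 46851) = (-3431 + 11356*(-11198))*20086 = (-3431 - 127164488)*20086 = -127167919*20086 = -2554294821034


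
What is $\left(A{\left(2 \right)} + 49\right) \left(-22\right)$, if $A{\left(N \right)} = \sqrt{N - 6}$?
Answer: $-1078 - 44 i \approx -1078.0 - 44.0 i$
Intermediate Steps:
$A{\left(N \right)} = \sqrt{-6 + N}$
$\left(A{\left(2 \right)} + 49\right) \left(-22\right) = \left(\sqrt{-6 + 2} + 49\right) \left(-22\right) = \left(\sqrt{-4} + 49\right) \left(-22\right) = \left(2 i + 49\right) \left(-22\right) = \left(49 + 2 i\right) \left(-22\right) = -1078 - 44 i$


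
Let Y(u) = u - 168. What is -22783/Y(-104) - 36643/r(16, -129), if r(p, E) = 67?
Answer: -8440435/18224 ≈ -463.15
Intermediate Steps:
Y(u) = -168 + u
-22783/Y(-104) - 36643/r(16, -129) = -22783/(-168 - 104) - 36643/67 = -22783/(-272) - 36643*1/67 = -22783*(-1/272) - 36643/67 = 22783/272 - 36643/67 = -8440435/18224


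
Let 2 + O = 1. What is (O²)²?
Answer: 1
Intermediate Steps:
O = -1 (O = -2 + 1 = -1)
(O²)² = ((-1)²)² = 1² = 1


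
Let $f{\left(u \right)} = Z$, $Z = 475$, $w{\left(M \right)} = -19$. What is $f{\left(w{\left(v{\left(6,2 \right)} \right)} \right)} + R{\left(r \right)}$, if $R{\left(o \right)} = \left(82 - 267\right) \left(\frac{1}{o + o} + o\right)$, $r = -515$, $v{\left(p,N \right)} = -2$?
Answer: $\frac{19724537}{206} \approx 95750.0$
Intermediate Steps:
$f{\left(u \right)} = 475$
$R{\left(o \right)} = - 185 o - \frac{185}{2 o}$ ($R{\left(o \right)} = - 185 \left(\frac{1}{2 o} + o\right) = - 185 \left(o + \frac{1}{2 o}\right) = - 185 o - \frac{185}{2 o}$)
$f{\left(w{\left(v{\left(6,2 \right)} \right)} \right)} + R{\left(r \right)} = 475 - \left(-95275 + \frac{185}{2 \left(-515\right)}\right) = 475 + \left(95275 - - \frac{37}{206}\right) = 475 + \left(95275 + \frac{37}{206}\right) = 475 + \frac{19626687}{206} = \frac{19724537}{206}$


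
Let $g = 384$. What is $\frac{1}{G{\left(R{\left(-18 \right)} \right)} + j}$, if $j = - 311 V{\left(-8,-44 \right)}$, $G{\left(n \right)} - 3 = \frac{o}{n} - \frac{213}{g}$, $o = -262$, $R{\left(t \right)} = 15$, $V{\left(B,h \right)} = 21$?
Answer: $- \frac{1920}{12568361} \approx -0.00015276$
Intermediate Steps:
$G{\left(n \right)} = \frac{313}{128} - \frac{262}{n}$ ($G{\left(n \right)} = 3 - \left(\frac{71}{128} + \frac{262}{n}\right) = \frac{313}{128} - \frac{262}{n}$)
$j = -6531$ ($j = \left(-311\right) 21 = -6531$)
$\frac{1}{G{\left(R{\left(-18 \right)} \right)} + j} = \frac{1}{\left(\frac{313}{128} - \frac{262}{15}\right) - 6531} = \frac{1}{- \frac{28841}{1920} - 6531} = \frac{1}{- \frac{12568361}{1920}} = - \frac{1920}{12568361}$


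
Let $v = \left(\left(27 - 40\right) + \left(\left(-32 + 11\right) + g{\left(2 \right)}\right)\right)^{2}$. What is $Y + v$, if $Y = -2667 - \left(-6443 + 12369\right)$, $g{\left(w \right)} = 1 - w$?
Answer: $-7368$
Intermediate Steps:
$v = 1225$ ($v = \left(\left(27 - 40\right) + \left(\left(-32 + 11\right) + \left(1 - 2\right)\right)\right)^{2} = \left(-13 + \left(-21 + \left(1 - 2\right)\right)\right)^{2} = \left(-13 - 22\right)^{2} = \left(-35\right)^{2} = 1225$)
$Y = -8593$ ($Y = -2667 - 5926 = -8593$)
$Y + v = -8593 + 1225 = -7368$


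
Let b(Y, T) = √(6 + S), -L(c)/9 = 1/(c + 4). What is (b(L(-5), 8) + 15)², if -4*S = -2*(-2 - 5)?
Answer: (30 + √10)²/4 ≈ 274.93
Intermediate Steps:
S = -7/2 (S = -(-1)*(-2 - 5)/2 = -(-1)*(-7)/2 = -¼*14 = -7/2 ≈ -3.5000)
L(c) = -9/(4 + c) (L(c) = -9/(c + 4) = -9/(4 + c))
b(Y, T) = √10/2 (b(Y, T) = √(6 - 7/2) = √(5/2) = √10/2)
(b(L(-5), 8) + 15)² = (√10/2 + 15)² = (15 + √10/2)²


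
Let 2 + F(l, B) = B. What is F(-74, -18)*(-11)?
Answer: 220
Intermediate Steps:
F(l, B) = -2 + B
F(-74, -18)*(-11) = (-2 - 18)*(-11) = -20*(-11) = 220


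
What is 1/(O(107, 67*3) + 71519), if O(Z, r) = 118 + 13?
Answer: 1/71650 ≈ 1.3957e-5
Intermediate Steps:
O(Z, r) = 131
1/(O(107, 67*3) + 71519) = 1/(131 + 71519) = 1/71650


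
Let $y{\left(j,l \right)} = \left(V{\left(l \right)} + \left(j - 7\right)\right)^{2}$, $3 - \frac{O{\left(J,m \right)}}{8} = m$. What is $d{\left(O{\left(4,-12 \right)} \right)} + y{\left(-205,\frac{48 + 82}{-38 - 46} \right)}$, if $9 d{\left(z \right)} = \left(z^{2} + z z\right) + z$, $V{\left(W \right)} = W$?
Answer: $\frac{86111281}{1764} \approx 48816.0$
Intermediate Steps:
$O{\left(J,m \right)} = 24 - 8 m$
$d{\left(z \right)} = \frac{z}{9} + \frac{2 z^{2}}{9}$ ($d{\left(z \right)} = \frac{\left(z^{2} + z z\right) + z}{9} = \frac{\left(z^{2} + z^{2}\right) + z}{9} = \frac{2 z^{2} + z}{9} = \frac{z + 2 z^{2}}{9} = \frac{z}{9} + \frac{2 z^{2}}{9}$)
$y{\left(j,l \right)} = \left(-7 + j + l\right)^{2}$ ($y{\left(j,l \right)} = \left(l + \left(j - 7\right)\right)^{2} = \left(l + \left(-7 + j\right)\right)^{2} = \left(-7 + j + l\right)^{2}$)
$d{\left(O{\left(4,-12 \right)} \right)} + y{\left(-205,\frac{48 + 82}{-38 - 46} \right)} = \frac{\left(24 - -96\right) \left(1 + 2 \left(24 - -96\right)\right)}{9} + \left(-7 - 205 + \frac{48 + 82}{-38 - 46}\right)^{2} = \frac{\left(24 + 96\right) \left(1 + 2 \left(24 + 96\right)\right)}{9} + \left(-7 - 205 + \frac{130}{-84}\right)^{2} = \frac{1}{9} \cdot 120 \left(1 + 2 \cdot 120\right) + \left(-7 - 205 + 130 \left(- \frac{1}{84}\right)\right)^{2} = \frac{1}{9} \cdot 120 \left(1 + 240\right) + \left(-7 - 205 - \frac{65}{42}\right)^{2} = \frac{1}{9} \cdot 120 \cdot 241 + \left(- \frac{8969}{42}\right)^{2} = \frac{9640}{3} + \frac{80442961}{1764} = \frac{86111281}{1764}$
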